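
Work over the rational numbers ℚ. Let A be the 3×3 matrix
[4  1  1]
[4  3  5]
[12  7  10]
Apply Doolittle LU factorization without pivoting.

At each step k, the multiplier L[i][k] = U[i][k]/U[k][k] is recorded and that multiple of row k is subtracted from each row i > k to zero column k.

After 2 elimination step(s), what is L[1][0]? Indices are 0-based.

Step 1: pivot at (0,0) is 4.
  row1 ← row1 − (1)·row0  ⇒  L[1][0]=1, U row1=(0, 2, 4)
  row2 ← row2 − (3)·row0  ⇒  L[2][0]=3, U row2=(0, 4, 7)
Step 2: pivot at (1,1) is 2.
  row2 ← row2 − (2)·row1  ⇒  L[2][1]=2, U row2=(0, 0, -1)

L[1][0] = 1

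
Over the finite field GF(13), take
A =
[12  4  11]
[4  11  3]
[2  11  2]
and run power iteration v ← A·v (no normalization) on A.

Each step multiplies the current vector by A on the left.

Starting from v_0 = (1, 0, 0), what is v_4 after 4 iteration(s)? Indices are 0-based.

v_0 = (1, 0, 0).
v_1 = A·v_0 = (12, 4, 2).
v_2 = A·v_1 = (0, 7, 7).
v_3 = A·v_2 = (1, 7, 0).
v_4 = A·v_3 = (1, 3, 1).

v_4 = (1, 3, 1)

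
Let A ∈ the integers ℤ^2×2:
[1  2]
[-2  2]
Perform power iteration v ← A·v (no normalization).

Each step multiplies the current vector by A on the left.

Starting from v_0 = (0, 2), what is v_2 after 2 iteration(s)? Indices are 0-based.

v_0 = (0, 2).
v_1 = A·v_0 = (4, 4).
v_2 = A·v_1 = (12, 0).

v_2 = (12, 0)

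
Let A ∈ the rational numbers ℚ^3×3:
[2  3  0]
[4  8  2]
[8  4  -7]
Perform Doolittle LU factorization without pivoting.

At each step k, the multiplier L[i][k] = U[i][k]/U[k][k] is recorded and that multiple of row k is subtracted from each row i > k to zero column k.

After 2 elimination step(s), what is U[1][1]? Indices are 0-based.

[col 0] pivot 2
  R1 -= 2*R0 → (0, 2, 2)  (L[1][0] := 2)
  R2 -= 4*R0 → (0, -8, -7)  (L[2][0] := 4)
[col 1] pivot 2
  R2 -= -4*R1 → (0, 0, 1)  (L[2][1] := -4)

U[1][1] = 2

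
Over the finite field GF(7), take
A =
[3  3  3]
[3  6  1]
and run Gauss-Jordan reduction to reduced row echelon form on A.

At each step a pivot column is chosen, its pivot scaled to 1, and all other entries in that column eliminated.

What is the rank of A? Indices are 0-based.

rank = 2

step 1: normalize row 0 (÷3) = (1, 1, 1)
  row 1: subtract 3×row0 = (0, 3, 5)
step 2: normalize row 1 (÷3) = (0, 1, 4)
  row 0: subtract 1×row1 = (1, 0, 4)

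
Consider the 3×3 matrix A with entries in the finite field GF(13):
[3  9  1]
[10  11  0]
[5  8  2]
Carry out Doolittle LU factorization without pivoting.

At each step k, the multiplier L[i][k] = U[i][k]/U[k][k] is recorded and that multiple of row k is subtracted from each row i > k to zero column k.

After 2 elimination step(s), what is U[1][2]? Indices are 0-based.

[col 0] pivot 3
  R1 -= 12*R0 → (0, 7, 1)  (L[1][0] := 12)
  R2 -= 6*R0 → (0, 6, 9)  (L[2][0] := 6)
[col 1] pivot 7
  R2 -= 12*R1 → (0, 0, 10)  (L[2][1] := 12)

U[1][2] = 1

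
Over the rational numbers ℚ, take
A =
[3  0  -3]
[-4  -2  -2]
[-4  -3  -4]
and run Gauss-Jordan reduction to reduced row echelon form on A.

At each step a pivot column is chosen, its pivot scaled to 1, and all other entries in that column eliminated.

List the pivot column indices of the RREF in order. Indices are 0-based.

pivot columns: 0, 1, 2

[1] R0 /= 3  ⇒  (1, 0, -1)
     R1 -= -4·R0  ⇒  (0, -2, -6)
     R2 -= -4·R0  ⇒  (0, -3, -8)
[2] R1 /= -2  ⇒  (0, 1, 3)
     R2 -= -3·R1  ⇒  (0, 0, 1)
[3] R2 /= 1  ⇒  (0, 0, 1)
     R0 -= -1·R2  ⇒  (1, 0, 0)
     R1 -= 3·R2  ⇒  (0, 1, 0)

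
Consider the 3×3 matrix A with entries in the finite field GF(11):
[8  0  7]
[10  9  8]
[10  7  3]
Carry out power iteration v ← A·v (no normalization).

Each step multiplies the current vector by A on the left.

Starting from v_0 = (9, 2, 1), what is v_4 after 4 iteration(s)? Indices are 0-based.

v_0 = (9, 2, 1).
v_1 = A·v_0 = (2, 6, 8).
v_2 = A·v_1 = (6, 6, 9).
v_3 = A·v_2 = (1, 10, 8).
v_4 = A·v_3 = (9, 10, 5).

v_4 = (9, 10, 5)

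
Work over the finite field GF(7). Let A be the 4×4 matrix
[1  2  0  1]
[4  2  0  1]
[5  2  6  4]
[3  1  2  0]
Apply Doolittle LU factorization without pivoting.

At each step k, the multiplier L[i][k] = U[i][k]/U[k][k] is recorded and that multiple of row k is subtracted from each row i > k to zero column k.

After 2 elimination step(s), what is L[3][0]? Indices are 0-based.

Step 1: pivot at (0,0) is 1.
  row1 ← row1 − (4)·row0  ⇒  L[1][0]=4, U row1=(0, 1, 0, 4)
  row2 ← row2 − (5)·row0  ⇒  L[2][0]=5, U row2=(0, 6, 6, 6)
  row3 ← row3 − (3)·row0  ⇒  L[3][0]=3, U row3=(0, 2, 2, 4)
Step 2: pivot at (1,1) is 1.
  row2 ← row2 − (6)·row1  ⇒  L[2][1]=6, U row2=(0, 0, 6, 3)
  row3 ← row3 − (2)·row1  ⇒  L[3][1]=2, U row3=(0, 0, 2, 3)

L[3][0] = 3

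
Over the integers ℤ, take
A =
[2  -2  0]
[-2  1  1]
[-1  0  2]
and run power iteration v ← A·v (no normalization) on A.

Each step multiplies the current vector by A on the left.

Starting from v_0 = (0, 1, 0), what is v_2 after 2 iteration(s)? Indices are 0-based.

v_2 = (-6, 5, 2)

v_0 = (0, 1, 0).
v_1 = A·v_0 = (-2, 1, 0).
v_2 = A·v_1 = (-6, 5, 2).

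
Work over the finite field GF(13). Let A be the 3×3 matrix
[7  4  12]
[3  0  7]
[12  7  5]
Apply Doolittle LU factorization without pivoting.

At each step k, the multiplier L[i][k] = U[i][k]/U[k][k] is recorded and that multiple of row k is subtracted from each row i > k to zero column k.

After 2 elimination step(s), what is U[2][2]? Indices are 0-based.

[col 0] pivot 7
  R1 -= 6*R0 → (0, 2, 0)  (L[1][0] := 6)
  R2 -= 11*R0 → (0, 2, 3)  (L[2][0] := 11)
[col 1] pivot 2
  R2 -= 1*R1 → (0, 0, 3)  (L[2][1] := 1)

U[2][2] = 3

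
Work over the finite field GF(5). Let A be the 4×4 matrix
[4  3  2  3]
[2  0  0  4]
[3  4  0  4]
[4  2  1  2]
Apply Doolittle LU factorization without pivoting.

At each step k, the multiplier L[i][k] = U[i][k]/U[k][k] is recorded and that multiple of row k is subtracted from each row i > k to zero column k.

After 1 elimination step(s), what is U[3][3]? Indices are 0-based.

Step 1: pivot at (0,0) is 4.
  row1 ← row1 − (3)·row0  ⇒  L[1][0]=3, U row1=(0, 1, 4, 0)
  row2 ← row2 − (2)·row0  ⇒  L[2][0]=2, U row2=(0, 3, 1, 3)
  row3 ← row3 − (1)·row0  ⇒  L[3][0]=1, U row3=(0, 4, 4, 4)

U[3][3] = 4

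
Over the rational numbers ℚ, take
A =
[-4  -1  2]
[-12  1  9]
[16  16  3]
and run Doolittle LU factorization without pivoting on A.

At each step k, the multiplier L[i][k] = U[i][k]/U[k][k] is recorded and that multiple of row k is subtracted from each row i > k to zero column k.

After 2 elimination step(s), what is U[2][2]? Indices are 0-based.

k=0: U[0][0]=-4
  eliminate (1,0): mult=3, new row 1: (0, 4, 3); set L[1][0]=3
  eliminate (2,0): mult=-4, new row 2: (0, 12, 11); set L[2][0]=-4
k=1: U[1][1]=4
  eliminate (2,1): mult=3, new row 2: (0, 0, 2); set L[2][1]=3

U[2][2] = 2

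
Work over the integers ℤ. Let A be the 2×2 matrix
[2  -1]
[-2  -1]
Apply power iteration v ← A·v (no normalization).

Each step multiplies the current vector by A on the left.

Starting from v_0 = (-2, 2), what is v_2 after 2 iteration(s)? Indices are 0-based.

v_0 = (-2, 2).
v_1 = A·v_0 = (-6, 2).
v_2 = A·v_1 = (-14, 10).

v_2 = (-14, 10)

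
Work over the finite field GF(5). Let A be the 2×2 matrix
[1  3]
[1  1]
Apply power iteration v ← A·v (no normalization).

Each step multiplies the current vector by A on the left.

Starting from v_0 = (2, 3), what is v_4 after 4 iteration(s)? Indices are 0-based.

v_0 = (2, 3).
v_1 = A·v_0 = (1, 0).
v_2 = A·v_1 = (1, 1).
v_3 = A·v_2 = (4, 2).
v_4 = A·v_3 = (0, 1).

v_4 = (0, 1)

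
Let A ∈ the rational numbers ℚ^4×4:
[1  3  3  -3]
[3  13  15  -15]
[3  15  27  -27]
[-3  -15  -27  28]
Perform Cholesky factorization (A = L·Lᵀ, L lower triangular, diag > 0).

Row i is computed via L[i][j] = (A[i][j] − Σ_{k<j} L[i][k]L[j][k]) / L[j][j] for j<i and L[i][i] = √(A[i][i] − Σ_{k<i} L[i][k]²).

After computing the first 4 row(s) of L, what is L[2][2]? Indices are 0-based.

Step 1: L[0][0] = √(1) = 1.
  L[1][0] = (3) / L[0][0] = 3.
Step 2: L[1][1] = √(4) = 2.
  L[2][0] = (3) / L[0][0] = 3.
  L[2][1] = (6) / L[1][1] = 3.
Step 3: L[2][2] = √(9) = 3.
  L[3][0] = (-3) / L[0][0] = -3.
  L[3][1] = (-6) / L[1][1] = -3.
  L[3][2] = (-9) / L[2][2] = -3.
Step 4: L[3][3] = √(1) = 1.

L[2][2] = 3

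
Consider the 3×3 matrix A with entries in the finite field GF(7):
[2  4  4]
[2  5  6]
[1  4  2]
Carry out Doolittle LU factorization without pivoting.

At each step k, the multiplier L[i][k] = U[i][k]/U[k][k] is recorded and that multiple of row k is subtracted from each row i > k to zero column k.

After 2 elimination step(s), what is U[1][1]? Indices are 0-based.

k=0: U[0][0]=2
  eliminate (1,0): mult=1, new row 1: (0, 1, 2); set L[1][0]=1
  eliminate (2,0): mult=4, new row 2: (0, 2, 0); set L[2][0]=4
k=1: U[1][1]=1
  eliminate (2,1): mult=2, new row 2: (0, 0, 3); set L[2][1]=2

U[1][1] = 1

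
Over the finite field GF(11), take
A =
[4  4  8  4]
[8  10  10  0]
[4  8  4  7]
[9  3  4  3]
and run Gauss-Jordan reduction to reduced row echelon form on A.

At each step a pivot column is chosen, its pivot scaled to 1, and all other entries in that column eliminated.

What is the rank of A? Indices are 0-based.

step 1: normalize row 0 (÷4) = (1, 1, 2, 1)
  row 1: subtract 8×row0 = (0, 2, 5, 3)
  row 2: subtract 4×row0 = (0, 4, 7, 3)
  row 3: subtract 9×row0 = (0, 5, 8, 5)
step 2: normalize row 1 (÷2) = (0, 1, 8, 7)
  row 0: subtract 1×row1 = (1, 0, 5, 5)
  row 2: subtract 4×row1 = (0, 0, 8, 8)
  row 3: subtract 5×row1 = (0, 0, 1, 3)
step 3: normalize row 2 (÷8) = (0, 0, 1, 1)
  row 0: subtract 5×row2 = (1, 0, 0, 0)
  row 1: subtract 8×row2 = (0, 1, 0, 10)
  row 3: subtract 1×row2 = (0, 0, 0, 2)
step 4: normalize row 3 (÷2) = (0, 0, 0, 1)
  row 1: subtract 10×row3 = (0, 1, 0, 0)
  row 2: subtract 1×row3 = (0, 0, 1, 0)

rank = 4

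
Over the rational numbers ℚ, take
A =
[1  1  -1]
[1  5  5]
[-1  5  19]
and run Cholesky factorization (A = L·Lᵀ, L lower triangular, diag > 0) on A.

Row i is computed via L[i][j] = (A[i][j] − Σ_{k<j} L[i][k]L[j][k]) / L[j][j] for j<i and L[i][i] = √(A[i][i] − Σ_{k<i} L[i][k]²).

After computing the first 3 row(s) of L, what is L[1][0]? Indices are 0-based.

L[1][0] = 1

Step 1: L[0][0] = √(1) = 1.
  L[1][0] = (1) / L[0][0] = 1.
Step 2: L[1][1] = √(4) = 2.
  L[2][0] = (-1) / L[0][0] = -1.
  L[2][1] = (6) / L[1][1] = 3.
Step 3: L[2][2] = √(9) = 3.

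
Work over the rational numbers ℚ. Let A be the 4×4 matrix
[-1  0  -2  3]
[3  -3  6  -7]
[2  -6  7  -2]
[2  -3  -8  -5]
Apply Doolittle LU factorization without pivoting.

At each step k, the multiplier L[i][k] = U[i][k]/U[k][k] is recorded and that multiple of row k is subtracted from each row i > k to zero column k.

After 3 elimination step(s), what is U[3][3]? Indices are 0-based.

U[3][3] = -1

k=0: U[0][0]=-1
  eliminate (1,0): mult=-3, new row 1: (0, -3, 0, 2); set L[1][0]=-3
  eliminate (2,0): mult=-2, new row 2: (0, -6, 3, 4); set L[2][0]=-2
  eliminate (3,0): mult=-2, new row 3: (0, -3, -12, 1); set L[3][0]=-2
k=1: U[1][1]=-3
  eliminate (2,1): mult=2, new row 2: (0, 0, 3, 0); set L[2][1]=2
  eliminate (3,1): mult=1, new row 3: (0, 0, -12, -1); set L[3][1]=1
k=2: U[2][2]=3
  eliminate (3,2): mult=-4, new row 3: (0, 0, 0, -1); set L[3][2]=-4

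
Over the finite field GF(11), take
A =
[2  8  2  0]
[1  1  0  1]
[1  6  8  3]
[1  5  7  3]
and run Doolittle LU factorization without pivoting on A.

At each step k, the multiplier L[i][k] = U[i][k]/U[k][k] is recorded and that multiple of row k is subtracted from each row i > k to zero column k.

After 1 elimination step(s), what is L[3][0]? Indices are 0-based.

[col 0] pivot 2
  R1 -= 6*R0 → (0, 8, 10, 1)  (L[1][0] := 6)
  R2 -= 6*R0 → (0, 2, 7, 3)  (L[2][0] := 6)
  R3 -= 6*R0 → (0, 1, 6, 3)  (L[3][0] := 6)

L[3][0] = 6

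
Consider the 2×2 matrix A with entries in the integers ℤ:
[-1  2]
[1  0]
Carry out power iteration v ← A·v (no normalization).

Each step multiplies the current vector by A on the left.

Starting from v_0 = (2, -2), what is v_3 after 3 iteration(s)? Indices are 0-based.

v_0 = (2, -2).
v_1 = A·v_0 = (-6, 2).
v_2 = A·v_1 = (10, -6).
v_3 = A·v_2 = (-22, 10).

v_3 = (-22, 10)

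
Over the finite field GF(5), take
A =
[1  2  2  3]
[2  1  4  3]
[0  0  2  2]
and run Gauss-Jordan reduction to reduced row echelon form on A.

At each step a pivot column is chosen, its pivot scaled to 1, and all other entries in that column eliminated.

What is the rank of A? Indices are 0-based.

rank = 3

[1] R0 /= 1  ⇒  (1, 2, 2, 3)
     R1 -= 2·R0  ⇒  (0, 2, 0, 2)
[2] R1 /= 2  ⇒  (0, 1, 0, 1)
     R0 -= 2·R1  ⇒  (1, 0, 2, 1)
[3] R2 /= 2  ⇒  (0, 0, 1, 1)
     R0 -= 2·R2  ⇒  (1, 0, 0, 4)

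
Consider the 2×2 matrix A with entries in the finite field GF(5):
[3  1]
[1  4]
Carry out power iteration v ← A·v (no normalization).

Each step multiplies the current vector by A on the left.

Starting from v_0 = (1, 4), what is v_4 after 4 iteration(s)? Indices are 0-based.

v_4 = (0, 1)

v_0 = (1, 4).
v_1 = A·v_0 = (2, 2).
v_2 = A·v_1 = (3, 0).
v_3 = A·v_2 = (4, 3).
v_4 = A·v_3 = (0, 1).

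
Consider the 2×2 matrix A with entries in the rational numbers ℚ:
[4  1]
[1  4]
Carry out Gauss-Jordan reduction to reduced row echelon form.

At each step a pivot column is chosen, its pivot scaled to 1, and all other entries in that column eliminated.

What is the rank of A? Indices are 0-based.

[1] R0 /= 4  ⇒  (1, 1/4)
     R1 -= 1·R0  ⇒  (0, 15/4)
[2] R1 /= 15/4  ⇒  (0, 1)
     R0 -= 1/4·R1  ⇒  (1, 0)

rank = 2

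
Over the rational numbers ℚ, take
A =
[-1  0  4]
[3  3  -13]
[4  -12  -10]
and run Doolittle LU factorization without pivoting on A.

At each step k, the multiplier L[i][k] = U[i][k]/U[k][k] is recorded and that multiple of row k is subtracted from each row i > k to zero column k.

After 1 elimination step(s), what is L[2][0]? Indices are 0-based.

[col 0] pivot -1
  R1 -= -3*R0 → (0, 3, -1)  (L[1][0] := -3)
  R2 -= -4*R0 → (0, -12, 6)  (L[2][0] := -4)

L[2][0] = -4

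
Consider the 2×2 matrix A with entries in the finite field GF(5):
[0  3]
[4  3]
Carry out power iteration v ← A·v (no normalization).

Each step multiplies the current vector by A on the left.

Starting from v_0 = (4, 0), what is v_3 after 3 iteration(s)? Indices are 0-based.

v_3 = (4, 1)

v_0 = (4, 0).
v_1 = A·v_0 = (0, 1).
v_2 = A·v_1 = (3, 3).
v_3 = A·v_2 = (4, 1).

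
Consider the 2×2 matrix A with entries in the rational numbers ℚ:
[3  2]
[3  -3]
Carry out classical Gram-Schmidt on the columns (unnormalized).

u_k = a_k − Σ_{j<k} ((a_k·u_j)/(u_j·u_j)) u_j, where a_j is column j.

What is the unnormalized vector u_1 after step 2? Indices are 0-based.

u_1 = (5/2, -5/2)

Step 1: u_0 = a_0 = (3, 3).
Step 2: u_1 = a_1 − (-1/6)·u_0 = (5/2, -5/2).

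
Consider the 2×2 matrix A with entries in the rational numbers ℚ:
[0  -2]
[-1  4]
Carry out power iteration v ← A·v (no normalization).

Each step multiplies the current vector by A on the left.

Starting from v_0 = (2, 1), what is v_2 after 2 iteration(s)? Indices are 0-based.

v_0 = (2, 1).
v_1 = A·v_0 = (-2, 2).
v_2 = A·v_1 = (-4, 10).

v_2 = (-4, 10)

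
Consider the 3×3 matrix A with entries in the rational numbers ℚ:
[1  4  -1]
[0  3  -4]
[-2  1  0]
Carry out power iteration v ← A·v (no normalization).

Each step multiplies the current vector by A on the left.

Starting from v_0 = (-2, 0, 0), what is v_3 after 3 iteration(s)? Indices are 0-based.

v_3 = (-74, -64, -4)

v_0 = (-2, 0, 0).
v_1 = A·v_0 = (-2, 0, 4).
v_2 = A·v_1 = (-6, -16, 4).
v_3 = A·v_2 = (-74, -64, -4).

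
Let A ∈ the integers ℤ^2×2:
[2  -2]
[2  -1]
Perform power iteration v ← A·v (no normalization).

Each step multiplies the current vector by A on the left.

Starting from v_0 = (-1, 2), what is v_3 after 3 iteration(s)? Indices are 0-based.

v_3 = (8, 0)

v_0 = (-1, 2).
v_1 = A·v_0 = (-6, -4).
v_2 = A·v_1 = (-4, -8).
v_3 = A·v_2 = (8, 0).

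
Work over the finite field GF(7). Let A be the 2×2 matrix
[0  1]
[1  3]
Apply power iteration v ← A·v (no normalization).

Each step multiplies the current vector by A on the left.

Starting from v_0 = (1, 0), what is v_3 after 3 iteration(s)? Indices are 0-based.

v_3 = (3, 3)

v_0 = (1, 0).
v_1 = A·v_0 = (0, 1).
v_2 = A·v_1 = (1, 3).
v_3 = A·v_2 = (3, 3).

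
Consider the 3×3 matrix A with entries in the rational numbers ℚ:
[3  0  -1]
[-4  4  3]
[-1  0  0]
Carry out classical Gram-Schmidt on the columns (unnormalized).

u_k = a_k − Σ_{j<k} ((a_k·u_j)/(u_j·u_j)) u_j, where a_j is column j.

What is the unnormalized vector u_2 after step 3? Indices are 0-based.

Step 1: u_0 = a_0 = (3, -4, -1).
Step 2: u_1 = a_1 − (-8/13)·u_0 = (24/13, 20/13, -8/13).
Step 3: u_2 = a_2 − (-15/26)·u_0 − (9/20)·u_1 = (-1/10, 0, -3/10).

u_2 = (-1/10, 0, -3/10)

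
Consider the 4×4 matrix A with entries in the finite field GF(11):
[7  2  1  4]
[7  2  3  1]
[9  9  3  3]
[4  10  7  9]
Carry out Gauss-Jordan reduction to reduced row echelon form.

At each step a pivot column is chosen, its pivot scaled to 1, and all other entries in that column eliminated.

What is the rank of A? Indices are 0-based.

pivot(0,0)=7: scale R0 → (1, 5, 8, 10)
  clear (1,0): R1 −= (7)R0 → (0, 0, 2, 8)
  clear (2,0): R2 −= (9)R0 → (0, 8, 8, 1)
  clear (3,0): R3 −= (4)R0 → (0, 1, 8, 2)
pivot(1,1): swap R1↔R2
pivot(1,1)=8: scale R1 → (0, 1, 1, 7)
  clear (0,1): R0 −= (5)R1 → (1, 0, 3, 8)
  clear (3,1): R3 −= (1)R1 → (0, 0, 7, 6)
pivot(2,2)=2: scale R2 → (0, 0, 1, 4)
  clear (0,2): R0 −= (3)R2 → (1, 0, 0, 7)
  clear (1,2): R1 −= (1)R2 → (0, 1, 0, 3)
  clear (3,2): R3 −= (7)R2 → (0, 0, 0, 0)
col 3: no nonzero at/below row 3; advance.

rank = 3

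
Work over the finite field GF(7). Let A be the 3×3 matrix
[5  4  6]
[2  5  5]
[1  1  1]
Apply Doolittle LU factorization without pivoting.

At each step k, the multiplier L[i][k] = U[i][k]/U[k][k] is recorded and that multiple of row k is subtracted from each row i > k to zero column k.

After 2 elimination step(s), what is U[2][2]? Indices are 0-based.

k=0: U[0][0]=5
  eliminate (1,0): mult=6, new row 1: (0, 2, 4); set L[1][0]=6
  eliminate (2,0): mult=3, new row 2: (0, 3, 4); set L[2][0]=3
k=1: U[1][1]=2
  eliminate (2,1): mult=5, new row 2: (0, 0, 5); set L[2][1]=5

U[2][2] = 5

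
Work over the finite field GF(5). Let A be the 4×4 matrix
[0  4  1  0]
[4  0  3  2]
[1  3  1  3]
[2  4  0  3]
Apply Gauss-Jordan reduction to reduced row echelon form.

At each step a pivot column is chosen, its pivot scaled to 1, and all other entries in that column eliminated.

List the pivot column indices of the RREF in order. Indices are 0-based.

pivot columns: 0, 1, 2, 3

[1] R0 <-> R1
[1] R0 /= 4  ⇒  (1, 0, 2, 3)
     R2 -= 1·R0  ⇒  (0, 3, 4, 0)
     R3 -= 2·R0  ⇒  (0, 4, 1, 2)
[2] R1 /= 4  ⇒  (0, 1, 4, 0)
     R2 -= 3·R1  ⇒  (0, 0, 2, 0)
     R3 -= 4·R1  ⇒  (0, 0, 0, 2)
[3] R2 /= 2  ⇒  (0, 0, 1, 0)
     R0 -= 2·R2  ⇒  (1, 0, 0, 3)
     R1 -= 4·R2  ⇒  (0, 1, 0, 0)
[4] R3 /= 2  ⇒  (0, 0, 0, 1)
     R0 -= 3·R3  ⇒  (1, 0, 0, 0)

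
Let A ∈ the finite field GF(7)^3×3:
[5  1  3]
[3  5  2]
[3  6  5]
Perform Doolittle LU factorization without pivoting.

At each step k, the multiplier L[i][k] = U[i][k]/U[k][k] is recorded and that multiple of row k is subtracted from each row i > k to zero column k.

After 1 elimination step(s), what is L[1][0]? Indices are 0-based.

L[1][0] = 2

[col 0] pivot 5
  R1 -= 2*R0 → (0, 3, 3)  (L[1][0] := 2)
  R2 -= 2*R0 → (0, 4, 6)  (L[2][0] := 2)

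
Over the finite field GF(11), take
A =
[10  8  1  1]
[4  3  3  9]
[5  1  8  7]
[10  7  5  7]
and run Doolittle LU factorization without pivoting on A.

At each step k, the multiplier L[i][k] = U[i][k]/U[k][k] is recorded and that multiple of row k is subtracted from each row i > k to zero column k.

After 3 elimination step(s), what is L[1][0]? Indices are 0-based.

Step 1: pivot at (0,0) is 10.
  row1 ← row1 − (7)·row0  ⇒  L[1][0]=7, U row1=(0, 2, 7, 2)
  row2 ← row2 − (6)·row0  ⇒  L[2][0]=6, U row2=(0, 8, 2, 1)
  row3 ← row3 − (1)·row0  ⇒  L[3][0]=1, U row3=(0, 10, 4, 6)
Step 2: pivot at (1,1) is 2.
  row2 ← row2 − (4)·row1  ⇒  L[2][1]=4, U row2=(0, 0, 7, 4)
  row3 ← row3 − (5)·row1  ⇒  L[3][1]=5, U row3=(0, 0, 2, 7)
Step 3: pivot at (2,2) is 7.
  row3 ← row3 − (5)·row2  ⇒  L[3][2]=5, U row3=(0, 0, 0, 9)

L[1][0] = 7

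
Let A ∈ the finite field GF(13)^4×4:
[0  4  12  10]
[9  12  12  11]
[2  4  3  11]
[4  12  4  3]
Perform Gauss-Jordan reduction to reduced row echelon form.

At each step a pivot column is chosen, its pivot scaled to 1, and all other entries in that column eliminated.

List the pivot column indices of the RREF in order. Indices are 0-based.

[1] R0 <-> R1
[1] R0 /= 9  ⇒  (1, 10, 10, 7)
     R2 -= 2·R0  ⇒  (0, 10, 9, 10)
     R3 -= 4·R0  ⇒  (0, 11, 3, 1)
[2] R1 /= 4  ⇒  (0, 1, 3, 9)
     R0 -= 10·R1  ⇒  (1, 0, 6, 8)
     R2 -= 10·R1  ⇒  (0, 0, 5, 11)
     R3 -= 11·R1  ⇒  (0, 0, 9, 6)
[3] R2 /= 5  ⇒  (0, 0, 1, 10)
     R0 -= 6·R2  ⇒  (1, 0, 0, 0)
     R1 -= 3·R2  ⇒  (0, 1, 0, 5)
     R3 -= 9·R2  ⇒  (0, 0, 0, 7)
[4] R3 /= 7  ⇒  (0, 0, 0, 1)
     R1 -= 5·R3  ⇒  (0, 1, 0, 0)
     R2 -= 10·R3  ⇒  (0, 0, 1, 0)

pivot columns: 0, 1, 2, 3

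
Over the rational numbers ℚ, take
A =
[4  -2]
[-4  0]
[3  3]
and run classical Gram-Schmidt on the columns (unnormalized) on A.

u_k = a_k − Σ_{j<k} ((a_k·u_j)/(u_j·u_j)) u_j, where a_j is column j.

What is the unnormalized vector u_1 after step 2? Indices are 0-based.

u_1 = (-86/41, 4/41, 120/41)

Step 1: u_0 = a_0 = (4, -4, 3).
Step 2: u_1 = a_1 − (1/41)·u_0 = (-86/41, 4/41, 120/41).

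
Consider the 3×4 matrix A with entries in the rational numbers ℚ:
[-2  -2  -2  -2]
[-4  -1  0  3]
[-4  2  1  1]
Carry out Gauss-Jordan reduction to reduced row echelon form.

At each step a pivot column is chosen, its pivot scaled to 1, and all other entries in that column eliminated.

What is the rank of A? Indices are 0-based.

step 1: normalize row 0 (÷-2) = (1, 1, 1, 1)
  row 1: subtract -4×row0 = (0, 3, 4, 7)
  row 2: subtract -4×row0 = (0, 6, 5, 5)
step 2: normalize row 1 (÷3) = (0, 1, 4/3, 7/3)
  row 0: subtract 1×row1 = (1, 0, -1/3, -4/3)
  row 2: subtract 6×row1 = (0, 0, -3, -9)
step 3: normalize row 2 (÷-3) = (0, 0, 1, 3)
  row 0: subtract -1/3×row2 = (1, 0, 0, -1/3)
  row 1: subtract 4/3×row2 = (0, 1, 0, -5/3)

rank = 3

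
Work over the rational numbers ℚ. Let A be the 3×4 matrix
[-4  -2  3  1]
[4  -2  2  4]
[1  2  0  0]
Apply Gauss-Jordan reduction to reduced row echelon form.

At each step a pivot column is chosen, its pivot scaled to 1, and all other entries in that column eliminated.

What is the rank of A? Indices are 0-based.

step 1: normalize row 0 (÷-4) = (1, 1/2, -3/4, -1/4)
  row 1: subtract 4×row0 = (0, -4, 5, 5)
  row 2: subtract 1×row0 = (0, 3/2, 3/4, 1/4)
step 2: normalize row 1 (÷-4) = (0, 1, -5/4, -5/4)
  row 0: subtract 1/2×row1 = (1, 0, -1/8, 3/8)
  row 2: subtract 3/2×row1 = (0, 0, 21/8, 17/8)
step 3: normalize row 2 (÷21/8) = (0, 0, 1, 17/21)
  row 0: subtract -1/8×row2 = (1, 0, 0, 10/21)
  row 1: subtract -5/4×row2 = (0, 1, 0, -5/21)

rank = 3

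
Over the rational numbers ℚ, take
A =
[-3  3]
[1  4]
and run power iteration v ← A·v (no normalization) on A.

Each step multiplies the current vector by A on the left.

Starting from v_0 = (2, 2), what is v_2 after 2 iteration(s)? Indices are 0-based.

v_0 = (2, 2).
v_1 = A·v_0 = (0, 10).
v_2 = A·v_1 = (30, 40).

v_2 = (30, 40)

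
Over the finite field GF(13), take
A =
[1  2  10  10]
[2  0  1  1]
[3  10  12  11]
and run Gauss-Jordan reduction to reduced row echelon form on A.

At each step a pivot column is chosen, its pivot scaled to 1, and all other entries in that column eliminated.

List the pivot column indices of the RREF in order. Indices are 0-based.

pivot columns: 0, 1, 2

pivot(0,0)=1: scale R0 → (1, 2, 10, 10)
  clear (1,0): R1 −= (2)R0 → (0, 9, 7, 7)
  clear (2,0): R2 −= (3)R0 → (0, 4, 8, 7)
pivot(1,1)=9: scale R1 → (0, 1, 8, 8)
  clear (0,1): R0 −= (2)R1 → (1, 0, 7, 7)
  clear (2,1): R2 −= (4)R1 → (0, 0, 2, 1)
pivot(2,2)=2: scale R2 → (0, 0, 1, 7)
  clear (0,2): R0 −= (7)R2 → (1, 0, 0, 10)
  clear (1,2): R1 −= (8)R2 → (0, 1, 0, 4)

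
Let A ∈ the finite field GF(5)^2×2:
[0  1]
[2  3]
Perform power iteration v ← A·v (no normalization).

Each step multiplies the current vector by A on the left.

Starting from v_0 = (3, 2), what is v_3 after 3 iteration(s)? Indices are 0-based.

v_3 = (0, 4)

v_0 = (3, 2).
v_1 = A·v_0 = (2, 2).
v_2 = A·v_1 = (2, 0).
v_3 = A·v_2 = (0, 4).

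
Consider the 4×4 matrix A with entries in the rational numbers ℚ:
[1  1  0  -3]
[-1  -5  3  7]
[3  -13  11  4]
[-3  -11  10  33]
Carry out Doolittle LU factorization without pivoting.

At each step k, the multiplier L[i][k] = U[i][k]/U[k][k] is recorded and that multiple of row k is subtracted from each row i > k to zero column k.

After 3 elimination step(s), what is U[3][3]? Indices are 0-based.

k=0: U[0][0]=1
  eliminate (1,0): mult=-1, new row 1: (0, -4, 3, 4); set L[1][0]=-1
  eliminate (2,0): mult=3, new row 2: (0, -16, 11, 13); set L[2][0]=3
  eliminate (3,0): mult=-3, new row 3: (0, -8, 10, 24); set L[3][0]=-3
k=1: U[1][1]=-4
  eliminate (2,1): mult=4, new row 2: (0, 0, -1, -3); set L[2][1]=4
  eliminate (3,1): mult=2, new row 3: (0, 0, 4, 16); set L[3][1]=2
k=2: U[2][2]=-1
  eliminate (3,2): mult=-4, new row 3: (0, 0, 0, 4); set L[3][2]=-4

U[3][3] = 4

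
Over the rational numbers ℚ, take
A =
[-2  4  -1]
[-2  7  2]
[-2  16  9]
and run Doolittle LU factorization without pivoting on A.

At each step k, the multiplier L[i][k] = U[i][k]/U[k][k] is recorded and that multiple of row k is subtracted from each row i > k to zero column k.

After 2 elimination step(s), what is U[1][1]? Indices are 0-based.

U[1][1] = 3

Step 1: pivot at (0,0) is -2.
  row1 ← row1 − (1)·row0  ⇒  L[1][0]=1, U row1=(0, 3, 3)
  row2 ← row2 − (1)·row0  ⇒  L[2][0]=1, U row2=(0, 12, 10)
Step 2: pivot at (1,1) is 3.
  row2 ← row2 − (4)·row1  ⇒  L[2][1]=4, U row2=(0, 0, -2)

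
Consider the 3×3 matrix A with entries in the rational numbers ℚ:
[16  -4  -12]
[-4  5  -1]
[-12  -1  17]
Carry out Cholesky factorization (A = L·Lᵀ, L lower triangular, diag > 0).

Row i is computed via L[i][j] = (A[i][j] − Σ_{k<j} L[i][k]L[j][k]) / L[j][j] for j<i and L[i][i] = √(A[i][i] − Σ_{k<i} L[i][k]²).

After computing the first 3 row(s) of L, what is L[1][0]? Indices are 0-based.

Step 1: L[0][0] = √(16) = 4.
  L[1][0] = (-4) / L[0][0] = -1.
Step 2: L[1][1] = √(4) = 2.
  L[2][0] = (-12) / L[0][0] = -3.
  L[2][1] = (-4) / L[1][1] = -2.
Step 3: L[2][2] = √(4) = 2.

L[1][0] = -1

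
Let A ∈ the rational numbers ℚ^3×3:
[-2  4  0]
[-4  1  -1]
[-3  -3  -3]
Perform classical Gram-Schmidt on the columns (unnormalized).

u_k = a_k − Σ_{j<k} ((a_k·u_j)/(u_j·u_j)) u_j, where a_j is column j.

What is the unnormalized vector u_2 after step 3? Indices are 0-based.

u_2 = (-72/149, 432/745, -336/745)

Step 1: u_0 = a_0 = (-2, -4, -3).
Step 2: u_1 = a_1 − (-3/29)·u_0 = (110/29, 17/29, -96/29).
Step 3: u_2 = a_2 − (13/29)·u_0 − (271/745)·u_1 = (-72/149, 432/745, -336/745).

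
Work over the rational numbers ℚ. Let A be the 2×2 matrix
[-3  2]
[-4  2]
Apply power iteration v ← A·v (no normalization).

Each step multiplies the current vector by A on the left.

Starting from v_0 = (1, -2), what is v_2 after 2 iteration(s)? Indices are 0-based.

v_2 = (5, 12)

v_0 = (1, -2).
v_1 = A·v_0 = (-7, -8).
v_2 = A·v_1 = (5, 12).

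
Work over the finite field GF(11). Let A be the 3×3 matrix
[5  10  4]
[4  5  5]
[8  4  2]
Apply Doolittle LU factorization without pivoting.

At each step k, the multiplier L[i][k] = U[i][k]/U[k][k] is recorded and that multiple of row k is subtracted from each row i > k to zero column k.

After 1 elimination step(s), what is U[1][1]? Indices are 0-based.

Step 1: pivot at (0,0) is 5.
  row1 ← row1 − (3)·row0  ⇒  L[1][0]=3, U row1=(0, 8, 4)
  row2 ← row2 − (6)·row0  ⇒  L[2][0]=6, U row2=(0, 10, 0)

U[1][1] = 8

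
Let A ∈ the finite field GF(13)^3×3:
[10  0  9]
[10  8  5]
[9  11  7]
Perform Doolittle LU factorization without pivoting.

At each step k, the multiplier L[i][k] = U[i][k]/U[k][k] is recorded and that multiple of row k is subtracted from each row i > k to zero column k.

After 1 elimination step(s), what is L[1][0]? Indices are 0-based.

k=0: U[0][0]=10
  eliminate (1,0): mult=1, new row 1: (0, 8, 9); set L[1][0]=1
  eliminate (2,0): mult=10, new row 2: (0, 11, 8); set L[2][0]=10

L[1][0] = 1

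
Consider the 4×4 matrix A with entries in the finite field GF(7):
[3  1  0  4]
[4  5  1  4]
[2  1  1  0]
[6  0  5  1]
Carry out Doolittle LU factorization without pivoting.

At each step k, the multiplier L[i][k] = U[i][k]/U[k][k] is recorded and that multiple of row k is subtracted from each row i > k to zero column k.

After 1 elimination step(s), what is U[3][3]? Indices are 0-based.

U[3][3] = 0

k=0: U[0][0]=3
  eliminate (1,0): mult=6, new row 1: (0, 6, 1, 1); set L[1][0]=6
  eliminate (2,0): mult=3, new row 2: (0, 5, 1, 2); set L[2][0]=3
  eliminate (3,0): mult=2, new row 3: (0, 5, 5, 0); set L[3][0]=2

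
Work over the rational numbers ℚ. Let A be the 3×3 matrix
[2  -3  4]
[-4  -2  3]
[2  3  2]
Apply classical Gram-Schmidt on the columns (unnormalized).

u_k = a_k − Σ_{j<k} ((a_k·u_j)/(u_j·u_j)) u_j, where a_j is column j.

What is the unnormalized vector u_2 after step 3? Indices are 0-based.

Step 1: u_0 = a_0 = (2, -4, 2).
Step 2: u_1 = a_1 − (1/3)·u_0 = (-11/3, -2/3, 7/3).
Step 3: u_2 = a_2 − (0)·u_0 − (-18/29)·u_1 = (50/29, 75/29, 100/29).

u_2 = (50/29, 75/29, 100/29)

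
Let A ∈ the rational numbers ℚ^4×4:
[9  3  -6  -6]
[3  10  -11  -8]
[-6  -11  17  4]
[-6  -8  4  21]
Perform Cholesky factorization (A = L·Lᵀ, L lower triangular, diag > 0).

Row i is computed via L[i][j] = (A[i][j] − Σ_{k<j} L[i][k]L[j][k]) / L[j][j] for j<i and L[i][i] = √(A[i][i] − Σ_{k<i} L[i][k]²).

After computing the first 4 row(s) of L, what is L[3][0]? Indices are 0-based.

Step 1: L[0][0] = √(9) = 3.
  L[1][0] = (3) / L[0][0] = 1.
Step 2: L[1][1] = √(9) = 3.
  L[2][0] = (-6) / L[0][0] = -2.
  L[2][1] = (-9) / L[1][1] = -3.
Step 3: L[2][2] = √(4) = 2.
  L[3][0] = (-6) / L[0][0] = -2.
  L[3][1] = (-6) / L[1][1] = -2.
  L[3][2] = (-6) / L[2][2] = -3.
Step 4: L[3][3] = √(4) = 2.

L[3][0] = -2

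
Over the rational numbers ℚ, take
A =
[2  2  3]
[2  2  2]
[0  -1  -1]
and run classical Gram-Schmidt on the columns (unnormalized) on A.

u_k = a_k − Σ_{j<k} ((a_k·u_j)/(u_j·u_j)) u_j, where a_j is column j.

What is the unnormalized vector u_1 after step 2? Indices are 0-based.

u_1 = (0, 0, -1)

Step 1: u_0 = a_0 = (2, 2, 0).
Step 2: u_1 = a_1 − (1)·u_0 = (0, 0, -1).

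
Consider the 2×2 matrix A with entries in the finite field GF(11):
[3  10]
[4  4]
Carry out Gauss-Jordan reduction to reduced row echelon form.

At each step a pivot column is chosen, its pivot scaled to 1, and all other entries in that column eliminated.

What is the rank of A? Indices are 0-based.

[1] R0 /= 3  ⇒  (1, 7)
     R1 -= 4·R0  ⇒  (0, 9)
[2] R1 /= 9  ⇒  (0, 1)
     R0 -= 7·R1  ⇒  (1, 0)

rank = 2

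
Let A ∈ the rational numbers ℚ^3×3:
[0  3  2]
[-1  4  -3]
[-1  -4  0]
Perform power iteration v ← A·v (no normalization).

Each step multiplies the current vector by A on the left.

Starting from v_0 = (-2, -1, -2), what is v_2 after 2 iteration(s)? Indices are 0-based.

v_0 = (-2, -1, -2).
v_1 = A·v_0 = (-7, 4, 6).
v_2 = A·v_1 = (24, 5, -9).

v_2 = (24, 5, -9)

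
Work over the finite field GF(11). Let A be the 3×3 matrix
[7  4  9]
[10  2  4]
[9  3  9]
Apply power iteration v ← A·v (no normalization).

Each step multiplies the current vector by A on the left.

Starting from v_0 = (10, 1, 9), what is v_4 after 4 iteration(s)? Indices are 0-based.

v_4 = (0, 9, 9)

v_0 = (10, 1, 9).
v_1 = A·v_0 = (1, 6, 9).
v_2 = A·v_1 = (2, 3, 9).
v_3 = A·v_2 = (8, 7, 9).
v_4 = A·v_3 = (0, 9, 9).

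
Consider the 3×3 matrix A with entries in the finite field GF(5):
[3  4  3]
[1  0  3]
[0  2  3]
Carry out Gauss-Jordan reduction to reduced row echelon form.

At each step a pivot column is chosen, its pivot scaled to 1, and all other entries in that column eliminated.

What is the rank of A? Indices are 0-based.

pivot(0,0)=3: scale R0 → (1, 3, 1)
  clear (1,0): R1 −= (1)R0 → (0, 2, 2)
pivot(1,1)=2: scale R1 → (0, 1, 1)
  clear (0,1): R0 −= (3)R1 → (1, 0, 3)
  clear (2,1): R2 −= (2)R1 → (0, 0, 1)
pivot(2,2)=1: scale R2 → (0, 0, 1)
  clear (0,2): R0 −= (3)R2 → (1, 0, 0)
  clear (1,2): R1 −= (1)R2 → (0, 1, 0)

rank = 3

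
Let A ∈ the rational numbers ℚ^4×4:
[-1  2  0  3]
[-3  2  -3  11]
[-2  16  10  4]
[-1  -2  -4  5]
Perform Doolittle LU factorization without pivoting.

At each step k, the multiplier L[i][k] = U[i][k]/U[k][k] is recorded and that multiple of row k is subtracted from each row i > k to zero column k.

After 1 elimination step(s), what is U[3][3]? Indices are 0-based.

U[3][3] = 2

Step 1: pivot at (0,0) is -1.
  row1 ← row1 − (3)·row0  ⇒  L[1][0]=3, U row1=(0, -4, -3, 2)
  row2 ← row2 − (2)·row0  ⇒  L[2][0]=2, U row2=(0, 12, 10, -2)
  row3 ← row3 − (1)·row0  ⇒  L[3][0]=1, U row3=(0, -4, -4, 2)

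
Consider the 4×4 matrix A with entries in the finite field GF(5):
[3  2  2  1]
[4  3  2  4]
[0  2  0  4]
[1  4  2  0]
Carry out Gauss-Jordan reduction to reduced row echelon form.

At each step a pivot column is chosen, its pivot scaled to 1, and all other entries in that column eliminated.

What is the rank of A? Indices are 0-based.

pivot(0,0)=3: scale R0 → (1, 4, 4, 2)
  clear (1,0): R1 −= (4)R0 → (0, 2, 1, 1)
  clear (3,0): R3 −= (1)R0 → (0, 0, 3, 3)
pivot(1,1)=2: scale R1 → (0, 1, 3, 3)
  clear (0,1): R0 −= (4)R1 → (1, 0, 2, 0)
  clear (2,1): R2 −= (2)R1 → (0, 0, 4, 3)
pivot(2,2)=4: scale R2 → (0, 0, 1, 2)
  clear (0,2): R0 −= (2)R2 → (1, 0, 0, 1)
  clear (1,2): R1 −= (3)R2 → (0, 1, 0, 2)
  clear (3,2): R3 −= (3)R2 → (0, 0, 0, 2)
pivot(3,3)=2: scale R3 → (0, 0, 0, 1)
  clear (0,3): R0 −= (1)R3 → (1, 0, 0, 0)
  clear (1,3): R1 −= (2)R3 → (0, 1, 0, 0)
  clear (2,3): R2 −= (2)R3 → (0, 0, 1, 0)

rank = 4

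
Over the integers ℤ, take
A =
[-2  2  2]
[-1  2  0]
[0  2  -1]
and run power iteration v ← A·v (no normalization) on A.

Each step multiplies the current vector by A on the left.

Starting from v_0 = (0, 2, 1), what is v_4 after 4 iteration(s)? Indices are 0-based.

v_4 = (-18, -6, 5)

v_0 = (0, 2, 1).
v_1 = A·v_0 = (6, 4, 3).
v_2 = A·v_1 = (2, 2, 5).
v_3 = A·v_2 = (10, 2, -1).
v_4 = A·v_3 = (-18, -6, 5).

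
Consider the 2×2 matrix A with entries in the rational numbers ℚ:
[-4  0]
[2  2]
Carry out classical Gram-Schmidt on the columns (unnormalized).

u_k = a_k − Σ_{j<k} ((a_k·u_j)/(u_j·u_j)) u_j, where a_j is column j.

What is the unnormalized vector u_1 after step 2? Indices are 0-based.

u_1 = (4/5, 8/5)

Step 1: u_0 = a_0 = (-4, 2).
Step 2: u_1 = a_1 − (1/5)·u_0 = (4/5, 8/5).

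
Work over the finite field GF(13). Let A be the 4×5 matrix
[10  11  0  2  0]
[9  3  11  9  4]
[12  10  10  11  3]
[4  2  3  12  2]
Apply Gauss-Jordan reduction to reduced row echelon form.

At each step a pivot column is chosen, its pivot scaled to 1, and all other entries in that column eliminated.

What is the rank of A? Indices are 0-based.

rank = 4

step 1: normalize row 0 (÷10) = (1, 5, 0, 8, 0)
  row 1: subtract 9×row0 = (0, 10, 11, 2, 4)
  row 2: subtract 12×row0 = (0, 2, 10, 6, 3)
  row 3: subtract 4×row0 = (0, 8, 3, 6, 2)
step 2: normalize row 1 (÷10) = (0, 1, 5, 8, 3)
  row 0: subtract 5×row1 = (1, 0, 1, 7, 11)
  row 2: subtract 2×row1 = (0, 0, 0, 3, 10)
  row 3: subtract 8×row1 = (0, 0, 2, 7, 4)
step 3: exchange rows 2,3
step 3: normalize row 2 (÷2) = (0, 0, 1, 10, 2)
  row 0: subtract 1×row2 = (1, 0, 0, 10, 9)
  row 1: subtract 5×row2 = (0, 1, 0, 10, 6)
step 4: normalize row 3 (÷3) = (0, 0, 0, 1, 12)
  row 0: subtract 10×row3 = (1, 0, 0, 0, 6)
  row 1: subtract 10×row3 = (0, 1, 0, 0, 3)
  row 2: subtract 10×row3 = (0, 0, 1, 0, 12)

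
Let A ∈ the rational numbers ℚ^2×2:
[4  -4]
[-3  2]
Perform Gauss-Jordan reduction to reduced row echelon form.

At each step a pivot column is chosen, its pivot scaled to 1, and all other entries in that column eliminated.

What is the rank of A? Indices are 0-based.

[1] R0 /= 4  ⇒  (1, -1)
     R1 -= -3·R0  ⇒  (0, -1)
[2] R1 /= -1  ⇒  (0, 1)
     R0 -= -1·R1  ⇒  (1, 0)

rank = 2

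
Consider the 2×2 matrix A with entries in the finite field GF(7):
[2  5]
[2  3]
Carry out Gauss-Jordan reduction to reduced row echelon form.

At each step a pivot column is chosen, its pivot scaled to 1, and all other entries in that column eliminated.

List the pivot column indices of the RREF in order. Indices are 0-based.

pivot columns: 0, 1

step 1: normalize row 0 (÷2) = (1, 6)
  row 1: subtract 2×row0 = (0, 5)
step 2: normalize row 1 (÷5) = (0, 1)
  row 0: subtract 6×row1 = (1, 0)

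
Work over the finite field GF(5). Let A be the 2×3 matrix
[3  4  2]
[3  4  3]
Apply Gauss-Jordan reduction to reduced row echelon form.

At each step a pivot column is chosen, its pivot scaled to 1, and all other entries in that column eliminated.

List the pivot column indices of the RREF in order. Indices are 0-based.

pivot(0,0)=3: scale R0 → (1, 3, 4)
  clear (1,0): R1 −= (3)R0 → (0, 0, 1)
col 1: no nonzero at/below row 1; advance.
pivot(1,2)=1: scale R1 → (0, 0, 1)
  clear (0,2): R0 −= (4)R1 → (1, 3, 0)

pivot columns: 0, 2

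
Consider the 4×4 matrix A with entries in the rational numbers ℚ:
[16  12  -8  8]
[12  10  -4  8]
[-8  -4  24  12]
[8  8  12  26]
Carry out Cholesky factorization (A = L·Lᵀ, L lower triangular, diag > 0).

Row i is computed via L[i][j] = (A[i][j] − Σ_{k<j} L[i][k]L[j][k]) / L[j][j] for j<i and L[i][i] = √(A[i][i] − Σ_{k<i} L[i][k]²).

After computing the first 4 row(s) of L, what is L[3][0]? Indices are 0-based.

Step 1: L[0][0] = √(16) = 4.
  L[1][0] = (12) / L[0][0] = 3.
Step 2: L[1][1] = √(1) = 1.
  L[2][0] = (-8) / L[0][0] = -2.
  L[2][1] = (2) / L[1][1] = 2.
Step 3: L[2][2] = √(16) = 4.
  L[3][0] = (8) / L[0][0] = 2.
  L[3][1] = (2) / L[1][1] = 2.
  L[3][2] = (12) / L[2][2] = 3.
Step 4: L[3][3] = √(9) = 3.

L[3][0] = 2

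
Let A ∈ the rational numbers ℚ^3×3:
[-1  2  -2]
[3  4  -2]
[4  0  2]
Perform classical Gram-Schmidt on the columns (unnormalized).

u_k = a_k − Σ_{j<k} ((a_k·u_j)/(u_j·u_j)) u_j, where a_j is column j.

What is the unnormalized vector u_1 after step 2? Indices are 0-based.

u_1 = (31/13, 37/13, -20/13)

Step 1: u_0 = a_0 = (-1, 3, 4).
Step 2: u_1 = a_1 − (5/13)·u_0 = (31/13, 37/13, -20/13).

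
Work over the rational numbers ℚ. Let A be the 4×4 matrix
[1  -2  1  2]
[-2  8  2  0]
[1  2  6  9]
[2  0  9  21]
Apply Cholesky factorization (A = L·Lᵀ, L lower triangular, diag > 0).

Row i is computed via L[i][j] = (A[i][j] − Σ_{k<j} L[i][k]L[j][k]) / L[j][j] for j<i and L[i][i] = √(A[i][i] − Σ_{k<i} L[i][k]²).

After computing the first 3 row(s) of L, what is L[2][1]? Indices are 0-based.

L[2][1] = 2

Step 1: L[0][0] = √(1) = 1.
  L[1][0] = (-2) / L[0][0] = -2.
Step 2: L[1][1] = √(4) = 2.
  L[2][0] = (1) / L[0][0] = 1.
  L[2][1] = (4) / L[1][1] = 2.
Step 3: L[2][2] = √(1) = 1.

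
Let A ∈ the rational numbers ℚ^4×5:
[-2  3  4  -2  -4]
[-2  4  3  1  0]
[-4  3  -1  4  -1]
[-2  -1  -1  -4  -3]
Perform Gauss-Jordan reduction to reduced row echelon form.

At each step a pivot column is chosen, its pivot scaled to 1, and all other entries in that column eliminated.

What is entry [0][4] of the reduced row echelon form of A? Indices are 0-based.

M[0][4] = 3

pivot(0,0)=-2: scale R0 → (1, -3/2, -2, 1, 2)
  clear (1,0): R1 −= (-2)R0 → (0, 1, -1, 3, 4)
  clear (2,0): R2 −= (-4)R0 → (0, -3, -9, 8, 7)
  clear (3,0): R3 −= (-2)R0 → (0, -4, -5, -2, 1)
pivot(1,1)=1: scale R1 → (0, 1, -1, 3, 4)
  clear (0,1): R0 −= (-3/2)R1 → (1, 0, -7/2, 11/2, 8)
  clear (2,1): R2 −= (-3)R1 → (0, 0, -12, 17, 19)
  clear (3,1): R3 −= (-4)R1 → (0, 0, -9, 10, 17)
pivot(2,2)=-12: scale R2 → (0, 0, 1, -17/12, -19/12)
  clear (0,2): R0 −= (-7/2)R2 → (1, 0, 0, 13/24, 59/24)
  clear (1,2): R1 −= (-1)R2 → (0, 1, 0, 19/12, 29/12)
  clear (3,2): R3 −= (-9)R2 → (0, 0, 0, -11/4, 11/4)
pivot(3,3)=-11/4: scale R3 → (0, 0, 0, 1, -1)
  clear (0,3): R0 −= (13/24)R3 → (1, 0, 0, 0, 3)
  clear (1,3): R1 −= (19/12)R3 → (0, 1, 0, 0, 4)
  clear (2,3): R2 −= (-17/12)R3 → (0, 0, 1, 0, -3)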